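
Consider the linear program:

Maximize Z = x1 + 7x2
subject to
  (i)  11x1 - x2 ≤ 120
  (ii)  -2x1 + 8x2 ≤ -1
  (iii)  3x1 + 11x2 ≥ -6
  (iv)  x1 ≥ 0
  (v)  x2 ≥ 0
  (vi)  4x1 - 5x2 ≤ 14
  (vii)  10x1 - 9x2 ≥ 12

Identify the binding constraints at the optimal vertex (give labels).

(ii) and (vi)

Extreme points and Z = x1 + 7x2:
  (107/22, 12/11) → Z = 25/2
  (87/62, 7/31) → Z = 185/62
  (7/2, 0) → Z = 7/2
  (6/5, 0) → Z = 6/5

The maximum is at (107/22, 12/11). Substituting into each constraint, equality holds for (ii) and (vi); the remaining constraints have slack.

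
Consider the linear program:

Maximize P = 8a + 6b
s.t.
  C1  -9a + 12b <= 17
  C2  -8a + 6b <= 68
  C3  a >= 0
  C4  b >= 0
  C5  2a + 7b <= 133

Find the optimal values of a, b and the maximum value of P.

The binding constraints are b = 0 and 2a + 7b = 133.
Solving simultaneously gives a = 133/2, b = 0.

a = 133/2, b = 0, maximum P = 532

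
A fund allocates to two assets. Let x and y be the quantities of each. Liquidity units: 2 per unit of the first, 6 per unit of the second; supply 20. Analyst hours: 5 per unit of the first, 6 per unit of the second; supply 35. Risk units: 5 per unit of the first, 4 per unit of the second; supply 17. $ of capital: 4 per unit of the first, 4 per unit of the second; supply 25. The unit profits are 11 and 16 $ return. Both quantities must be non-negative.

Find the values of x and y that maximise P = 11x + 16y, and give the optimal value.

x = 1, y = 3, maximum P = 59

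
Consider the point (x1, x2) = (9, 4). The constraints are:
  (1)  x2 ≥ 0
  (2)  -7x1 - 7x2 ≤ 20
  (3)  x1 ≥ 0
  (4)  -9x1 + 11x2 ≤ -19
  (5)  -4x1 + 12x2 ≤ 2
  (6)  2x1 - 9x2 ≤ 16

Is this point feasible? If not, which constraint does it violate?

Constraint (5): -4x1 + 12x2 = 12, which is not ≤ 2. All other constraints are satisfied.

not feasible — violates (5)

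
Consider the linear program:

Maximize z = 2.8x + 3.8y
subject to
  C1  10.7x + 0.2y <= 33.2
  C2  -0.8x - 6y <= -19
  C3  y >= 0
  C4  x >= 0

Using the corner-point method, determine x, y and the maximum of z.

x = 0, y = 166, maximum z = 630.8

Corner points and z = 2.8x + 3.8y:
  (4885/1601, 8837/3202) → z = 304683/16010
  (0, 166) → z = 3154/5
  (0, 19/6) → z = 361/30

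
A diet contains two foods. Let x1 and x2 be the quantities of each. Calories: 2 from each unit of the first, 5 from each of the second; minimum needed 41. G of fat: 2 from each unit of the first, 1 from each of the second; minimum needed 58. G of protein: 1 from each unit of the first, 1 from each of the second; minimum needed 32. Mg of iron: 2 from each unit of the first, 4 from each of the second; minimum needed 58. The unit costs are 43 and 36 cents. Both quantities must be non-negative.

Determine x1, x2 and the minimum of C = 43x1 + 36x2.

x1 = 26, x2 = 6, minimum C = 1334

Extreme points and C = 43x1 + 36x2:
  (0, 58) → C = 2088
  (32, 0) → C = 1376
  (26, 6) → C = 1334
The feasible region is unbounded (it extends along (0, 1), (1, 0)), but C strictly increases along every unbounded feasible direction, so there is no improving ray and the minimum is attained at a vertex.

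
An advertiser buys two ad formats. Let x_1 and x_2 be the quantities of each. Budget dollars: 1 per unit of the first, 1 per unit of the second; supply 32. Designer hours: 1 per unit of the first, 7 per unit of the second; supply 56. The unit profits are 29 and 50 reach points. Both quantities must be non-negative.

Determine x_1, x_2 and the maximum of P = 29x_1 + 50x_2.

x_1 = 28, x_2 = 4, maximum P = 1012

Extreme points and P = 29x_1 + 50x_2:
  (0, 0) → P = 0
  (0, 8) → P = 400
  (32, 0) → P = 928
  (28, 4) → P = 1012

The binding constraints are x_1 + x_2 = 32 and x_1 + 7x_2 = 56.
Solving simultaneously gives x_1 = 28, x_2 = 4.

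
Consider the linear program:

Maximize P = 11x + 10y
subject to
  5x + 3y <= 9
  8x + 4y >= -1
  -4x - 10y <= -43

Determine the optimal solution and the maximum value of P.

Feasible corners and P = 11x + 10y:
  (-39/4, 77/4) → P = 341/4
  (-39/38, 179/38) → P = 1361/38
  (-91/32, 87/16) → P = 739/32

The optimum lies where 5x + 3y = 9 and 8x + 4y = -1.
Solving simultaneously gives x = -39/4, y = 77/4.

x = -39/4, y = 77/4, maximum P = 341/4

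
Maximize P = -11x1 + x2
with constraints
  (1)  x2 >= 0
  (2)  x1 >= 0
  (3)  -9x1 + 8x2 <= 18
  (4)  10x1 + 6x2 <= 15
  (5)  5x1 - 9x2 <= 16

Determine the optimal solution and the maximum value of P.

Feasible corners and P = -11x1 + x2:
  (0, 0) → P = 0
  (3/2, 0) → P = -33/2
  (0, 9/4) → P = 9/4
  (6/67, 315/134) → P = 183/134

The optimum lies where x1 = 0 and -9x1 + 8x2 = 18.
Solving simultaneously gives x1 = 0, x2 = 9/4.

x1 = 0, x2 = 9/4, maximum P = 9/4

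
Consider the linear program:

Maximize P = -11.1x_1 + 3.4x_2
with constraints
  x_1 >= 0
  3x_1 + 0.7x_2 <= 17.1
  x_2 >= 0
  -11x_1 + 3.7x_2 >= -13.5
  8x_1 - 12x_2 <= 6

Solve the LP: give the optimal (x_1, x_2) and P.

x_1 = 0, x_2 = 171/7, maximum P = 2907/35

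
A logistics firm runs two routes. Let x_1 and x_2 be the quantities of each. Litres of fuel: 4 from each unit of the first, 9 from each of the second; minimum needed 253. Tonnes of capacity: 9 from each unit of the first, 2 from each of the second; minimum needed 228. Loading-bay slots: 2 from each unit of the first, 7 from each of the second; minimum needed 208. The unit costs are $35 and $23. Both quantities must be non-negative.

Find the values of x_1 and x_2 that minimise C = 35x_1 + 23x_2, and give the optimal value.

Vertices and C = 35x_1 + 23x_2:
  (0, 114) → C = 2622
  (104, 0) → C = 3640
  (20, 24) → C = 1252
The feasible region is unbounded (it extends along (0, 1), (1, 0)), but C strictly increases along every unbounded feasible direction, so there is no improving ray and the minimum is attained at a vertex.

At the optimal vertex, 9x_1 + 2x_2 = 228 and 2x_1 + 7x_2 = 208.
Solving simultaneously gives x_1 = 20, x_2 = 24.

x_1 = 20, x_2 = 24, minimum C = 1252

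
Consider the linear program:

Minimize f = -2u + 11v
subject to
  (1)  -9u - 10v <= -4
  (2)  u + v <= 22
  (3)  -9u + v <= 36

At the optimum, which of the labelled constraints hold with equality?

(1) and (2)

Extreme points and f = -2u + 11v:
  (216, -194) → f = -2566
  (-356/99, 40/11) → f = 4672/99
  (-7/5, 117/5) → f = 1301/5

The minimum is at (216, -194). Substituting into each constraint, equality holds for (1) and (2); the remaining constraints have slack.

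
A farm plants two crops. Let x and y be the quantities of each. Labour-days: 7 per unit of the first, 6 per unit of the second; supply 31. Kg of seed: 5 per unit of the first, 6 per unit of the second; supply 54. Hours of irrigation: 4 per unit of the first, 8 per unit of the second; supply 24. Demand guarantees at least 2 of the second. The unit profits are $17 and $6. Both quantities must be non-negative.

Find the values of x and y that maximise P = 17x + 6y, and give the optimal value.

Feasible corners and P = 17x + 6y:
  (0, 3) → P = 18
  (0, 2) → P = 12
  (2, 2) → P = 46

The optimum lies where 4x + 8y = 24 and y = 2.
Solving simultaneously gives x = 2, y = 2.

x = 2, y = 2, maximum P = 46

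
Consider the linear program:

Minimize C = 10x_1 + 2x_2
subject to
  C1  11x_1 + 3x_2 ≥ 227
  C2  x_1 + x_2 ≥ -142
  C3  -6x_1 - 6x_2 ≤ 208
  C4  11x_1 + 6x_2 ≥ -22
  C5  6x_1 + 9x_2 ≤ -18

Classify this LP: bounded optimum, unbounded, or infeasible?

bounded optimum

Vertices and C = 10x_1 + 2x_2:
  (331/8, -1825/24) → C = 785/3
  (233/9, -520/27) → C = 5950/27
The feasible region has finitely many vertices and no improving ray; the minimum is 5950/27 at (233/9, -520/27).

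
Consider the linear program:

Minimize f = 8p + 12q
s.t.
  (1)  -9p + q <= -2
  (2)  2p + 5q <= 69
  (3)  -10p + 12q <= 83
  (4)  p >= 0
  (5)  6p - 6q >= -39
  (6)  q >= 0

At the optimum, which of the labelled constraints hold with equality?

Corner points and f = 8p + 12q:
  (17/16, 121/16) → f = 397/4
  (2/9, 0) → f = 16/9
  (413/74, 428/37) → f = 6788/37
  (69/2, 0) → f = 276
  (5/2, 9) → f = 128

The minimum is at (2/9, 0). Substituting into each constraint, equality holds for (1) and (6); the remaining constraints have slack.

(1) and (6)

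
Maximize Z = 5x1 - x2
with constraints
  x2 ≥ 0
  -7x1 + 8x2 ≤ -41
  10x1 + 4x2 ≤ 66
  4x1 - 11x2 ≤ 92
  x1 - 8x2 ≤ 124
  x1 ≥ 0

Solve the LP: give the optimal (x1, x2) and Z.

Vertices and Z = 5x1 - x2:
  (41/7, 0) → Z = 205/7
  (33/5, 0) → Z = 33
  (173/27, 13/27) → Z = 284/9

The optimum lies where x2 = 0 and 10x1 + 4x2 = 66.
Solving simultaneously gives x1 = 33/5, x2 = 0.

x1 = 33/5, x2 = 0, maximum Z = 33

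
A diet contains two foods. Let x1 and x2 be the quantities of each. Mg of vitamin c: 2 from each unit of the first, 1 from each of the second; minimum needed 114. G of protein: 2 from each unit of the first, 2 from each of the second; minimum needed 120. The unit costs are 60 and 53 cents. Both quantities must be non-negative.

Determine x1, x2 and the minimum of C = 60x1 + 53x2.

Feasible corners and C = 60x1 + 53x2:
  (0, 114) → C = 6042
  (60, 0) → C = 3600
  (54, 6) → C = 3558
The feasible region is unbounded (it extends along (0, 1), (1, 0)), but C strictly increases along every unbounded feasible direction, so there is no improving ray and the minimum is attained at a vertex.

x1 = 54, x2 = 6, minimum C = 3558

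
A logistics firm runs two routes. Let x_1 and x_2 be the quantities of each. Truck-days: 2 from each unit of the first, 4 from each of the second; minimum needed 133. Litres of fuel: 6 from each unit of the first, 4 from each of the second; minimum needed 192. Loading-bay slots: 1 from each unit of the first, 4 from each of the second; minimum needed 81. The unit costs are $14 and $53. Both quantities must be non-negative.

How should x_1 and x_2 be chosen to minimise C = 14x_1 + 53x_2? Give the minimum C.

Feasible corners and C = 14x_1 + 53x_2:
  (0, 48) → C = 2544
  (81, 0) → C = 1134
  (59/4, 207/8) → C = 12623/8
  (52, 29/4) → C = 4449/4
The feasible region is unbounded (it extends along (0, 1), (1, 0)), but C strictly increases along every unbounded feasible direction, so there is no improving ray and the minimum is attained at a vertex.

x_1 = 52, x_2 = 29/4, minimum C = 4449/4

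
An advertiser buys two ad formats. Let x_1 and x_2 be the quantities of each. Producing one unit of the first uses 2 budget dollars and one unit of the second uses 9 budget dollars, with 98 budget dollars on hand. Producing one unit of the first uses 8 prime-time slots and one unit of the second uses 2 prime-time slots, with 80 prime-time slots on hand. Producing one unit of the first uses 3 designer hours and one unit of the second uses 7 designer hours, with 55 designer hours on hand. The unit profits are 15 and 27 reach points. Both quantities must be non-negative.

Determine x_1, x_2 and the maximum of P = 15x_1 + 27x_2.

x_1 = 9, x_2 = 4, maximum P = 243

Extreme points and P = 15x_1 + 27x_2:
  (0, 0) → P = 0
  (0, 55/7) → P = 1485/7
  (10, 0) → P = 150
  (9, 4) → P = 243

The binding constraints are 8x_1 + 2x_2 = 80 and 3x_1 + 7x_2 = 55.
Solving simultaneously gives x_1 = 9, x_2 = 4.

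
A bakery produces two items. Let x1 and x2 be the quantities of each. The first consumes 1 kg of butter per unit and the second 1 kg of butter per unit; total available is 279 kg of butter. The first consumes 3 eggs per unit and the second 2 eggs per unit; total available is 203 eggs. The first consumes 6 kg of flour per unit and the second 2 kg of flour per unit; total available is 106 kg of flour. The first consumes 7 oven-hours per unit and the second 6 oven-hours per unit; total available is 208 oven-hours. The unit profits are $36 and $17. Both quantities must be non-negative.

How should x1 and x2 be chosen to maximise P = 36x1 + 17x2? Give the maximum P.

x1 = 10, x2 = 23, maximum P = 751

The optimum lies where 6x1 + 2x2 = 106 and 7x1 + 6x2 = 208.
Solving simultaneously gives x1 = 10, x2 = 23.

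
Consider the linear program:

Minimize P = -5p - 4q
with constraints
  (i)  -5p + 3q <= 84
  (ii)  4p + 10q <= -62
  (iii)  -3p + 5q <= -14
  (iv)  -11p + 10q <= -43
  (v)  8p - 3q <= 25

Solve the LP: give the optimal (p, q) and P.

Extreme points and P = -5p - 4q:
  (-57, -67) → P = 553
  (-19/15, -427/75) → P = 2183/75
  (16/23, -149/23) → P = 516/23
The feasible region is unbounded (it extends along (-3, -8), (-3, -5)), but P strictly increases along every unbounded feasible direction, so there is no improving ray and the minimum is attained at a vertex.

p = 16/23, q = -149/23, minimum P = 516/23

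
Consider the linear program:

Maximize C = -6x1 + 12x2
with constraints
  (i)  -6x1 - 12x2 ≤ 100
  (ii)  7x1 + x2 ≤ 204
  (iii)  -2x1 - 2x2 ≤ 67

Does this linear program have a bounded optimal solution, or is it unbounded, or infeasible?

unbounded

From the feasible point (98/3, -74/3), moving in the direction (-1, 7) keeps every constraint satisfied while C increases without bound.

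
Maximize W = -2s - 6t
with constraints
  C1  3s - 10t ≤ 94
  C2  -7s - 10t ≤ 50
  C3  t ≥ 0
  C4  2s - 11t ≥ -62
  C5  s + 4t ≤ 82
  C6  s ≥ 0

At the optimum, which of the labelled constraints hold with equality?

C3 and C6

Vertices and W = -2s - 6t:
  (94/3, 0) → W = -188/3
  (598/11, 76/11) → W = -1652/11
  (0, 0) → W = 0
  (654/19, 226/19) → W = -2664/19
  (0, 62/11) → W = -372/11

The maximum is at (0, 0). Substituting into each constraint, equality holds for C3 and C6; the remaining constraints have slack.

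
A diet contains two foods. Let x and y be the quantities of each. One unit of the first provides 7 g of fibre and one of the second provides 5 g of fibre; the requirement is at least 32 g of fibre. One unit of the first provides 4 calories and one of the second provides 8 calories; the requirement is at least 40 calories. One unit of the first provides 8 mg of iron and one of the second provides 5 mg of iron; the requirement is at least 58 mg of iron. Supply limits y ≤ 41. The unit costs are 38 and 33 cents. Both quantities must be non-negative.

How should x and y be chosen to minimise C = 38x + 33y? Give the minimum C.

Feasible corners and C = 38x + 33y:
  (0, 58/5) → C = 1914/5
  (0, 41) → C = 1353
  (10, 0) → C = 380
  (6, 2) → C = 294
The feasible region is unbounded (it extends along (1, 0)), but C strictly increases along every unbounded feasible direction, so there is no improving ray and the minimum is attained at a vertex.

x = 6, y = 2, minimum C = 294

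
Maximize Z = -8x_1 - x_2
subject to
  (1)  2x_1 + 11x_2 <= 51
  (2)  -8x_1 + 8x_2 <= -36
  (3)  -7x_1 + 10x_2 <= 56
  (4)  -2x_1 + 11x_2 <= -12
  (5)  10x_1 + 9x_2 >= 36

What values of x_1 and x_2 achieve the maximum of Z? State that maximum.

Extreme points and Z = -8x_1 - x_2:
  (63/4, 39/22) → Z = -2811/22
  (25/6, -1/3) → Z = -33
  (153/38, -9/19) → Z = -603/19
The feasible region is unbounded (it extends along (9, -10), (11, -2)), but Z strictly decreases along every unbounded feasible direction, so there is no improving ray and the maximum is attained at a vertex.

x_1 = 153/38, x_2 = -9/19, maximum Z = -603/19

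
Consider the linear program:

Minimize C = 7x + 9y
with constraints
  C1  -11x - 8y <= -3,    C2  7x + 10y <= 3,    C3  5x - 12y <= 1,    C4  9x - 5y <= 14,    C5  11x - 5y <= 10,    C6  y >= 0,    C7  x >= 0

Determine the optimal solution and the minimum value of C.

x = 11/43, y = 1/43, minimum C = 2

Corner points and C = 7x + 9y:
  (1/9, 2/9) → C = 25/9
  (11/43, 1/43) → C = 2
  (23/67, 4/67) → C = 197/67

The binding constraints are -11x - 8y = -3 and 5x - 12y = 1.
Solving simultaneously gives x = 11/43, y = 1/43.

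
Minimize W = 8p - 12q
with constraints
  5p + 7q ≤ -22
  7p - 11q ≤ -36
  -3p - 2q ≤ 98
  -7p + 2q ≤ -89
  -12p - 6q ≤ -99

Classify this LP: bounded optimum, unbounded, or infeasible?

infeasible

The boundaries 5p + 7q = -22 and -12p - 6q = -99 meet at (275/18, -253/18), but that point violates 7p - 11q ≤ -36. Every candidate vertex is excluded by some other constraint, so the feasible region is empty.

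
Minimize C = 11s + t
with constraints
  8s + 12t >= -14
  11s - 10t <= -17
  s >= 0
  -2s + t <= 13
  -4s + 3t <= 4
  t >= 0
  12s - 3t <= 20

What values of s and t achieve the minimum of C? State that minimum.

Feasible corners and C = 11s + t:
  (11/7, 24/7) → C = 145/7
  (251/87, 424/87) → C = 3185/87
  (3, 16/3) → C = 115/3

At the optimal vertex, 11s - 10t = -17 and -4s + 3t = 4.
Solving simultaneously gives s = 11/7, t = 24/7.

s = 11/7, t = 24/7, minimum C = 145/7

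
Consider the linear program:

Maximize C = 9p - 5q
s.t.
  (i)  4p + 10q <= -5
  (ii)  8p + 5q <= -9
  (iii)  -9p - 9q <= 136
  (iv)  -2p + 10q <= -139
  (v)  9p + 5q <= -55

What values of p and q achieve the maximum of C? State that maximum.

p = 185/36, q = -81/4, maximum C = 295/2

Extreme points and C = 9p - 5q:
  (-109/108, -1523/108) → C = 3317/54
  (185/36, -81/4) → C = 295/2
  (29/20, -1361/100) → C = 811/10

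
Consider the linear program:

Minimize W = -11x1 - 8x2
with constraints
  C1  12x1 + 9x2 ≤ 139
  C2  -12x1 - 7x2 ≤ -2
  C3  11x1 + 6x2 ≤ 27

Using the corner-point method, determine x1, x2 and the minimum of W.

Feasible corners and W = -11x1 - 8x2:
  (-955/24, 137/2) → W = -2647/24
  (-197/9, 1205/27) → W = -3139/27
  (177/5, -302/5) → W = 469/5

At the optimal vertex, 12x1 + 9x2 = 139 and 11x1 + 6x2 = 27.
Solving simultaneously gives x1 = -197/9, x2 = 1205/27.

x1 = -197/9, x2 = 1205/27, minimum W = -3139/27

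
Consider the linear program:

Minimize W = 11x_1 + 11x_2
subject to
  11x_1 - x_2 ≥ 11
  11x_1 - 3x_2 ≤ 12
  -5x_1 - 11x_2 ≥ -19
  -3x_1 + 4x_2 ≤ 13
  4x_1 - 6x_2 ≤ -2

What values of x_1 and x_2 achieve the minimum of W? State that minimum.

x_1 = 34/31, x_2 = 33/31, minimum W = 737/31

Extreme points and W = 11x_1 + 11x_2:
  (10/9, 11/9) → W = 77/3
  (34/31, 33/31) → W = 737/31
  (46/37, 43/37) → W = 979/37

At the optimal vertex, 11x_1 - x_2 = 11 and 4x_1 - 6x_2 = -2.
Solving simultaneously gives x_1 = 34/31, x_2 = 33/31.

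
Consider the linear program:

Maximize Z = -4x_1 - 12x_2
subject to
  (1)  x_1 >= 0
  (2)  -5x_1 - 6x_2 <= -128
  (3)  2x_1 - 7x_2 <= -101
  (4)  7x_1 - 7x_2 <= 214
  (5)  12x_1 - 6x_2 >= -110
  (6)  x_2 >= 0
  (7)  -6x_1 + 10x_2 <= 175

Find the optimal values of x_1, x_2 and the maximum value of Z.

x_1 = 290/47, x_2 = 761/47, maximum Z = -10292/47

Vertices and Z = -4x_1 - 12x_2:
  (290/47, 761/47) → Z = -10292/47
  (115/43, 1643/86) → Z = -10318/43
  (63, 227/7) → Z = -4488/7
  (3365/28, 2509/28) → Z = -1556

The optimum lies where -5x_1 - 6x_2 = -128 and 2x_1 - 7x_2 = -101.
Solving simultaneously gives x_1 = 290/47, x_2 = 761/47.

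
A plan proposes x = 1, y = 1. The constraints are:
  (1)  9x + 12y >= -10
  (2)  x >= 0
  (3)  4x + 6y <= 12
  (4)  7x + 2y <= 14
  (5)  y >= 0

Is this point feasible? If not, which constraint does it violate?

feasible

(1): 21 ≥ -10 ✓
(2): 1 ≥ 0 ✓
(3): 10 ≤ 12 ✓
(4): 9 ≤ 14 ✓
(5): 1 ≥ 0 ✓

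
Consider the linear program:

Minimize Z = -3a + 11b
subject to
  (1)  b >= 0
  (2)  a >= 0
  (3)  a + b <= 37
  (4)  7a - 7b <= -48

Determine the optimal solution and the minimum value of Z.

Vertices and Z = -3a + 11b:
  (0, 37) → Z = 407
  (0, 48/7) → Z = 528/7
  (211/14, 307/14) → Z = 196

The optimum lies where a = 0 and 7a - 7b = -48.
Solving simultaneously gives a = 0, b = 48/7.

a = 0, b = 48/7, minimum Z = 528/7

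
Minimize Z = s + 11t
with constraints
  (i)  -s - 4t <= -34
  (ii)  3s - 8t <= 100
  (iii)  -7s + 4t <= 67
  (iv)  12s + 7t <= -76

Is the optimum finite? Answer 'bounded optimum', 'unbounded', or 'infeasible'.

The boundaries -s - 4t = -34 and 3s - 8t = 100 meet at (168/5, 1/10), but that point violates 12s + 7t ≤ -76. Every candidate vertex is excluded by some other constraint, so the feasible region is empty.

infeasible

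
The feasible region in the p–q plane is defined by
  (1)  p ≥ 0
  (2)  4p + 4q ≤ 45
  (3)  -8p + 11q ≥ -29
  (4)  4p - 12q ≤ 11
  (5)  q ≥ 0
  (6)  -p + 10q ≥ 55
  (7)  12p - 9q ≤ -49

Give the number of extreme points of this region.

4

Pairwise boundary intersections that survive every other constraint:
  (0, 45/4)
  (0, 11/2)
  (209/84, 184/21)
  (5/111, 611/111)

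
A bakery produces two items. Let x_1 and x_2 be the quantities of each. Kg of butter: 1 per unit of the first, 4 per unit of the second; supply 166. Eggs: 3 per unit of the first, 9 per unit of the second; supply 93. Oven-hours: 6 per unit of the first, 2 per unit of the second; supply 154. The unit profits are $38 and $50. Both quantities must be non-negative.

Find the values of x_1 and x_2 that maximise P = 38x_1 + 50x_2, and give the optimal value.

x_1 = 25, x_2 = 2, maximum P = 1050

Extreme points and P = 38x_1 + 50x_2:
  (0, 0) → P = 0
  (0, 31/3) → P = 1550/3
  (77/3, 0) → P = 2926/3
  (25, 2) → P = 1050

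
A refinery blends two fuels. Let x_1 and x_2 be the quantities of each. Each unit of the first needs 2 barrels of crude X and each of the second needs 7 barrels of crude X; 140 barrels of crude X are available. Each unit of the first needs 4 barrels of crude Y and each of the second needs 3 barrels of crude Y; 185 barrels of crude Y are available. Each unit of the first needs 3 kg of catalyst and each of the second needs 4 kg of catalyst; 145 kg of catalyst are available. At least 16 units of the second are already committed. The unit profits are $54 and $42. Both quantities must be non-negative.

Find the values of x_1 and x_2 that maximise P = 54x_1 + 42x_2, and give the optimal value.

x_1 = 14, x_2 = 16, maximum P = 1428

Feasible corners and P = 54x_1 + 42x_2:
  (0, 20) → P = 840
  (0, 16) → P = 672
  (14, 16) → P = 1428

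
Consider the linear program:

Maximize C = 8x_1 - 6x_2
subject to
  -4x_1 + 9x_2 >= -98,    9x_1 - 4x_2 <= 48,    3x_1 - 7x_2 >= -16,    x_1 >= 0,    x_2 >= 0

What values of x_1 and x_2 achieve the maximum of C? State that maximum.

x_1 = 16/3, x_2 = 0, maximum C = 128/3

Feasible corners and C = 8x_1 - 6x_2:
  (400/51, 96/17) → C = 1472/51
  (16/3, 0) → C = 128/3
  (0, 16/7) → C = -96/7
  (0, 0) → C = 0

The binding constraints are 9x_1 - 4x_2 = 48 and x_2 = 0.
Solving simultaneously gives x_1 = 16/3, x_2 = 0.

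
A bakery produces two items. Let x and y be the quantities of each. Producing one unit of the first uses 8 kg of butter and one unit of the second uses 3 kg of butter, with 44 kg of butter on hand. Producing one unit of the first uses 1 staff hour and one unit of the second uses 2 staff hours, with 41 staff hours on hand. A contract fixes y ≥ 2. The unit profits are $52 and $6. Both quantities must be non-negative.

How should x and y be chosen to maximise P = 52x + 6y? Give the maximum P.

x = 19/4, y = 2, maximum P = 259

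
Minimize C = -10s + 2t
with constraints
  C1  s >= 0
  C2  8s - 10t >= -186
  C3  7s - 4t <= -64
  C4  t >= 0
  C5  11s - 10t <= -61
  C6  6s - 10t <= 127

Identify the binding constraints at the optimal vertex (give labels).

Vertices and C = -10s + 2t:
  (0, 93/5) → C = 186/5
  (0, 16) → C = 32
  (52/19, 395/19) → C = 270/19

The minimum is at (52/19, 395/19). Substituting into each constraint, equality holds for C2 and C3; the remaining constraints have slack.

C2 and C3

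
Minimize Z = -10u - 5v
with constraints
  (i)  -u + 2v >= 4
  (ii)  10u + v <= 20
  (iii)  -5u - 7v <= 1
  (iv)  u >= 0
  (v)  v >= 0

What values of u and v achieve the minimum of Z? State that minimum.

Vertices and Z = -10u - 5v:
  (12/7, 20/7) → Z = -220/7
  (0, 2) → Z = -10
  (0, 20) → Z = -100

At the optimal vertex, 10u + v = 20 and u = 0.
Solving simultaneously gives u = 0, v = 20.

u = 0, v = 20, minimum Z = -100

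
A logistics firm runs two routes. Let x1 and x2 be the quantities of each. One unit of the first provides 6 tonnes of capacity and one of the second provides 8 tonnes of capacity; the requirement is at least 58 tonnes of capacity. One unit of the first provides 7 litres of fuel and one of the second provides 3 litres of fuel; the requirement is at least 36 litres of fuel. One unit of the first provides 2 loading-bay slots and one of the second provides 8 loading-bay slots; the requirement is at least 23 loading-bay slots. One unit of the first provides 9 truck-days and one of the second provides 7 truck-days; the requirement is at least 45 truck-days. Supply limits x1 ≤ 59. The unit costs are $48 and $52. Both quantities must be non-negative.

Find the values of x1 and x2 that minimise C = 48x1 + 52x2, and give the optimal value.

x1 = 3, x2 = 5, minimum C = 404

Extreme points and C = 48x1 + 52x2:
  (0, 12) → C = 624
  (23/2, 0) → C = 552
  (59, 0) → C = 2832
  (3, 5) → C = 404
  (35/4, 11/16) → C = 1823/4
The feasible region is unbounded (it extends along (0, 1)), but C strictly increases along every unbounded feasible direction, so there is no improving ray and the minimum is attained at a vertex.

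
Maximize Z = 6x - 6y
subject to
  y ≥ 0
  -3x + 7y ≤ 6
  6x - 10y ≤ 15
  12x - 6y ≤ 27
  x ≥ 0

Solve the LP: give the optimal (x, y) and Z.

x = 9/4, y = 0, maximum Z = 27/2

Corner points and Z = 6x - 6y:
  (9/4, 0) → Z = 27/2
  (0, 0) → Z = 0
  (75/22, 51/22) → Z = 72/11
  (0, 6/7) → Z = -36/7

At the optimal vertex, y = 0 and 12x - 6y = 27.
Solving simultaneously gives x = 9/4, y = 0.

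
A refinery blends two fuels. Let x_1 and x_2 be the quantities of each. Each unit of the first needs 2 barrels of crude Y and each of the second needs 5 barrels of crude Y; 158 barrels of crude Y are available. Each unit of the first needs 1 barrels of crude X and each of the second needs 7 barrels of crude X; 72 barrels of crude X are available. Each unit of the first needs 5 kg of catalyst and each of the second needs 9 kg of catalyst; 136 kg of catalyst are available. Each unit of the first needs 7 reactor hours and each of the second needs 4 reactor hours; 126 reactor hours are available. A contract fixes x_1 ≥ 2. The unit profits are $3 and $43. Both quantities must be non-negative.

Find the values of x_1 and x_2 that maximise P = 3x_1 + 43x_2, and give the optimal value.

x_1 = 2, x_2 = 10, maximum P = 436

Feasible corners and P = 3x_1 + 43x_2:
  (18, 0) → P = 54
  (2, 0) → P = 6
  (152/13, 112/13) → P = 5272/13
  (2, 10) → P = 436
  (590/43, 322/43) → P = 15616/43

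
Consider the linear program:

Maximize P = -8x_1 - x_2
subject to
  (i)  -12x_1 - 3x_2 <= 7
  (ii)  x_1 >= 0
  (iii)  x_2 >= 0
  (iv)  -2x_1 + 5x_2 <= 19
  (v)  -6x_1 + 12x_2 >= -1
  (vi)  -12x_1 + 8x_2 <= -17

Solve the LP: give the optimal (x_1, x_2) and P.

x_1 = 49/24, x_2 = 15/16, maximum P = -829/48

Vertices and P = -8x_1 - x_2:
  (233/6, 58/3) → P = -330
  (237/44, 131/22) → P = -1079/22
  (49/24, 15/16) → P = -829/48

The optimum lies where -6x_1 + 12x_2 = -1 and -12x_1 + 8x_2 = -17.
Solving simultaneously gives x_1 = 49/24, x_2 = 15/16.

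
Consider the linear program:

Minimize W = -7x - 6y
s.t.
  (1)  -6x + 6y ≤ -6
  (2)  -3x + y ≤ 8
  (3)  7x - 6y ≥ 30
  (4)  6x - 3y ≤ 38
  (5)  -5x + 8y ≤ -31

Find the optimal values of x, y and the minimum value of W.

Extreme points and W = -7x - 6y:
  (-78/11, -146/11) → W = 1422/11
  (-62/3, -54) → W = 1406/3
  (27/13, -67/26) → W = 12/13
  (211/33, 4/33) → W = -1501/33

x = 211/33, y = 4/33, minimum W = -1501/33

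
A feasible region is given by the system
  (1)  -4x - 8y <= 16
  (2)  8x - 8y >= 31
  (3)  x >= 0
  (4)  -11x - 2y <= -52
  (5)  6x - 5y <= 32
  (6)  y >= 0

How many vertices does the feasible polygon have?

4

The feasible vertices (each the meet of two boundaries and inside every other half-plane) are:
  (239/52, 75/104)
  (101/8, 35/4)
  (52/11, 0)
  (16/3, 0)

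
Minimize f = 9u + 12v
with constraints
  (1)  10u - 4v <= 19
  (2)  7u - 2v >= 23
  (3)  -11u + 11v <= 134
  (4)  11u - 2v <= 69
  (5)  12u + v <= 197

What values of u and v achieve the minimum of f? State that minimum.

u = 27/4, v = 97/8, minimum f = 825/4

Vertices and f = 9u + 12v:
  (27/4, 97/8) → f = 825/4
  (119/12, 481/24) → f = 1319/4
  (521/55, 1191/55) → f = 18981/55
  (1027/99, 203/9) → f = 12013/33

At the optimal vertex, 10u - 4v = 19 and 7u - 2v = 23.
Solving simultaneously gives u = 27/4, v = 97/8.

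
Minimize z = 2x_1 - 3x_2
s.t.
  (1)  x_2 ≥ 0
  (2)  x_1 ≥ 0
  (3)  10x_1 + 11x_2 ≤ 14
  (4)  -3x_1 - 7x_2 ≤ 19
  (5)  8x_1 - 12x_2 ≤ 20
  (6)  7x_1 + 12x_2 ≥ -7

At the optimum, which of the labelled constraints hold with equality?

(2) and (3)

Feasible corners and z = 2x_1 - 3x_2:
  (0, 0) → z = 0
  (7/5, 0) → z = 14/5
  (0, 14/11) → z = -42/11

The minimum is at (0, 14/11). Substituting into each constraint, equality holds for (2) and (3); the remaining constraints have slack.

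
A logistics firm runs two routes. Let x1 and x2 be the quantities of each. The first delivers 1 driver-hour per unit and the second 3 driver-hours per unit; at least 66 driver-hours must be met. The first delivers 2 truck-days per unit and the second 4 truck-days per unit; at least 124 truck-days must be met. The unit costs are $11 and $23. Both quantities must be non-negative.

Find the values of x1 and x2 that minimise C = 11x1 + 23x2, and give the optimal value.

Vertices and C = 11x1 + 23x2:
  (0, 31) → C = 713
  (66, 0) → C = 726
  (54, 4) → C = 686
The feasible region is unbounded (it extends along (0, 1), (1, 0)), but C strictly increases along every unbounded feasible direction, so there is no improving ray and the minimum is attained at a vertex.

The binding constraints are x1 + 3x2 = 66 and 2x1 + 4x2 = 124.
Solving simultaneously gives x1 = 54, x2 = 4.

x1 = 54, x2 = 4, minimum C = 686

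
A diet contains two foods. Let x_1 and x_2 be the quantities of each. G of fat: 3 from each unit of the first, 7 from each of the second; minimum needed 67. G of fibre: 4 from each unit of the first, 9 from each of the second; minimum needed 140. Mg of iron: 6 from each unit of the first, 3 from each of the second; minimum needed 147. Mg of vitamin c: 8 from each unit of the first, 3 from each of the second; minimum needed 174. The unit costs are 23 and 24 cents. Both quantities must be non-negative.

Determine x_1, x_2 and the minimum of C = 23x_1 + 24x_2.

Vertices and C = 23x_1 + 24x_2:
  (0, 58) → C = 1392
  (35, 0) → C = 805
  (43/2, 6) → C = 1277/2
  (27/2, 22) → C = 1677/2
The feasible region is unbounded (it extends along (0, 1), (1, 0)), but C strictly increases along every unbounded feasible direction, so there is no improving ray and the minimum is attained at a vertex.

x_1 = 43/2, x_2 = 6, minimum C = 1277/2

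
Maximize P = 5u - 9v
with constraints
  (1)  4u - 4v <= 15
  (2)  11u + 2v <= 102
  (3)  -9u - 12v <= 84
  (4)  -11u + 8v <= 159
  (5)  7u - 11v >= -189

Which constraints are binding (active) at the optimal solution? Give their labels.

(1) and (3)

Extreme points and P = 5u - 9v:
  (219/26, 243/52) → P = 3/52
  (-13/7, -157/28) → P = 1153/28
  (248/45, 931/45) → P = -7139/45
  (-215/17, 169/68) → P = -5821/68
  (-237/65, 966/65) → P = -9879/65

The maximum is at (-13/7, -157/28). Substituting into each constraint, equality holds for (1) and (3); the remaining constraints have slack.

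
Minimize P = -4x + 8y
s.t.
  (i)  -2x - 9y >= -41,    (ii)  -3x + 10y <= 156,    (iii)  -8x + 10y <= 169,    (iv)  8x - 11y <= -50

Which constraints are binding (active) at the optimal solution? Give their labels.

(iii) and (iv)

Extreme points and P = -4x + 8y:
  (-1111/92, 333/46) → P = 2443/23
  (1/94, 214/47) → P = 1710/47
  (-1359/8, -119) → P = -545/2

The minimum is at (-1359/8, -119). Substituting into each constraint, equality holds for (iii) and (iv); the remaining constraints have slack.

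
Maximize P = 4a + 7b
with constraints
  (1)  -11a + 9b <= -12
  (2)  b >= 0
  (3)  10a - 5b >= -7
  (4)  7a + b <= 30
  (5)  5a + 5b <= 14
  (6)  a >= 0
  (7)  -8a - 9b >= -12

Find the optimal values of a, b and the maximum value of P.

Vertices and P = 4a + 7b:
  (12/11, 0) → P = 48/11
  (24/19, 4/19) → P = 124/19
  (3/2, 0) → P = 6

The binding constraints are -11a + 9b = -12 and -8a - 9b = -12.
Solving simultaneously gives a = 24/19, b = 4/19.

a = 24/19, b = 4/19, maximum P = 124/19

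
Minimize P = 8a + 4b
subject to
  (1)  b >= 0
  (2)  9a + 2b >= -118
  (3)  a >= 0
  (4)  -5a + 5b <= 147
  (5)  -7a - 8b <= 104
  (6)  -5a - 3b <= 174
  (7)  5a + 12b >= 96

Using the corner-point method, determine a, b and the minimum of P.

a = 0, b = 8, minimum P = 32

Feasible corners and P = 8a + 4b:
  (96/5, 0) → P = 768/5
  (0, 147/5) → P = 588/5
  (0, 8) → P = 32
The feasible region is unbounded (it extends along (1, 1), (1, 0)), but P strictly increases along every unbounded feasible direction, so there is no improving ray and the minimum is attained at a vertex.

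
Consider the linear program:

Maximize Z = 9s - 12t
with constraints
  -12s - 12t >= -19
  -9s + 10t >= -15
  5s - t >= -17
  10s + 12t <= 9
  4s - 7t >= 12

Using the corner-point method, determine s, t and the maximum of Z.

Vertices and Z = 9s - 12t:
  (-185/41, -228/41) → Z = 1071/41
  (-15/23, -48/23) → Z = 441/23
  (-131/31, -128/31) → Z = 357/31

s = -185/41, t = -228/41, maximum Z = 1071/41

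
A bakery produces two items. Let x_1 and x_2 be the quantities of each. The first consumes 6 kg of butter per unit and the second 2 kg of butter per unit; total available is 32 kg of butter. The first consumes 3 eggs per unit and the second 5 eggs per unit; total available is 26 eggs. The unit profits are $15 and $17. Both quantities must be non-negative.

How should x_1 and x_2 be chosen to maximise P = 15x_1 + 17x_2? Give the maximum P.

x_1 = 9/2, x_2 = 5/2, maximum P = 110

Vertices and P = 15x_1 + 17x_2:
  (0, 0) → P = 0
  (0, 26/5) → P = 442/5
  (16/3, 0) → P = 80
  (9/2, 5/2) → P = 110

The optimum lies where 6x_1 + 2x_2 = 32 and 3x_1 + 5x_2 = 26.
Solving simultaneously gives x_1 = 9/2, x_2 = 5/2.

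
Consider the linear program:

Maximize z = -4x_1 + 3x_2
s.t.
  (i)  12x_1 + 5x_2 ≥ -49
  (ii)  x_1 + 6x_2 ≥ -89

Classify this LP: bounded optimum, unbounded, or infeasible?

From the feasible point (151/67, -1019/67), moving in the direction (-5, 12) keeps every constraint satisfied while z increases without bound.

unbounded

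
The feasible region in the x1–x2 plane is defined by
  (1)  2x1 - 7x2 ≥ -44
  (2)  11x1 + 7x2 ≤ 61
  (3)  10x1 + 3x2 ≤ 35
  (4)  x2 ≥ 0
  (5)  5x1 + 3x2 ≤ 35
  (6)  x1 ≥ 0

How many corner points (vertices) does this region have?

The feasible vertices (each the meet of two boundaries and inside every other half-plane) are:
  (17/13, 606/91)
  (0, 44/7)
  (62/37, 225/37)
  (7/2, 0)
  (0, 0)

5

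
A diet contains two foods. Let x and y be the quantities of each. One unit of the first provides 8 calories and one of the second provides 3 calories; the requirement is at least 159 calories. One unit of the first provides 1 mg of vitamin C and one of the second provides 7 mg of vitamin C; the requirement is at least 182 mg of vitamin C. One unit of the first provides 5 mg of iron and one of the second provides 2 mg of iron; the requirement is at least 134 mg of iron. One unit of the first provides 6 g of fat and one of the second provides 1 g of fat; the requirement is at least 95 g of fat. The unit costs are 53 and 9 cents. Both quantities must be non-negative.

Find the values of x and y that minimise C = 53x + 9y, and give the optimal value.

x = 8, y = 47, minimum C = 847

Feasible corners and C = 53x + 9y:
  (0, 95) → C = 855
  (182, 0) → C = 9646
  (574/33, 776/33) → C = 37406/33
  (8, 47) → C = 847
The feasible region is unbounded (it extends along (0, 1), (1, 0)), but C strictly increases along every unbounded feasible direction, so there is no improving ray and the minimum is attained at a vertex.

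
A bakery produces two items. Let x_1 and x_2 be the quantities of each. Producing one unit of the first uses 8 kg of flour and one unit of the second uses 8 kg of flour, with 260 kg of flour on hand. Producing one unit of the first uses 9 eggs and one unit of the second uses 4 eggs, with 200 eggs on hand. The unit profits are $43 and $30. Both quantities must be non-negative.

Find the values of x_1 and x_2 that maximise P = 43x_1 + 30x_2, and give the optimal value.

x_1 = 14, x_2 = 37/2, maximum P = 1157

Extreme points and P = 43x_1 + 30x_2:
  (0, 0) → P = 0
  (0, 65/2) → P = 975
  (200/9, 0) → P = 8600/9
  (14, 37/2) → P = 1157

At the optimal vertex, 8x_1 + 8x_2 = 260 and 9x_1 + 4x_2 = 200.
Solving simultaneously gives x_1 = 14, x_2 = 37/2.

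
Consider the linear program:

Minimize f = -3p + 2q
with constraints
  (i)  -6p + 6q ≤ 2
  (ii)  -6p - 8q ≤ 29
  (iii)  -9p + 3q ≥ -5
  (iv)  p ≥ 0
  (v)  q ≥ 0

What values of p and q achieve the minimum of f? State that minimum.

Corner points and f = -3p + 2q:
  (1, 4/3) → f = -1/3
  (0, 1/3) → f = 2/3
  (5/9, 0) → f = -5/3
  (0, 0) → f = 0

The optimum lies where -9p + 3q = -5 and q = 0.
Solving simultaneously gives p = 5/9, q = 0.

p = 5/9, q = 0, minimum f = -5/3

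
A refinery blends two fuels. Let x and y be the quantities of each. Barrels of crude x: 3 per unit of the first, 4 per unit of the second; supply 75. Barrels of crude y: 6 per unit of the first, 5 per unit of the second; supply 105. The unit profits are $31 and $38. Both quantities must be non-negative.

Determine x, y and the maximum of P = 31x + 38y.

x = 5, y = 15, maximum P = 725

Vertices and P = 31x + 38y:
  (0, 0) → P = 0
  (0, 75/4) → P = 1425/2
  (35/2, 0) → P = 1085/2
  (5, 15) → P = 725

At the optimal vertex, 3x + 4y = 75 and 6x + 5y = 105.
Solving simultaneously gives x = 5, y = 15.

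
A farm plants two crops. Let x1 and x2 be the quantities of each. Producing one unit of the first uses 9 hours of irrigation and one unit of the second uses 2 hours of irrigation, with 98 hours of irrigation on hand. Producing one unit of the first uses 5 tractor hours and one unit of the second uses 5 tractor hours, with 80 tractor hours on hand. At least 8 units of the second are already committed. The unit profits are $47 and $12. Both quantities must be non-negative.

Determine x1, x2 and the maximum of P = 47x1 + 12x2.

x1 = 8, x2 = 8, maximum P = 472

Corner points and P = 47x1 + 12x2:
  (0, 16) → P = 192
  (0, 8) → P = 96
  (8, 8) → P = 472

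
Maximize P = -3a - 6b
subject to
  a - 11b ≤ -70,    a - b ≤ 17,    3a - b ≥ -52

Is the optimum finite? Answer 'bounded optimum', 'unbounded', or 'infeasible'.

bounded optimum

Corner points and P = -3a - 6b:
  (257/10, 87/10) → P = -1293/10
  (-251/16, 79/16) → P = 279/16
The feasible region has finitely many vertices and no improving ray; the maximum is 279/16 at (-251/16, 79/16).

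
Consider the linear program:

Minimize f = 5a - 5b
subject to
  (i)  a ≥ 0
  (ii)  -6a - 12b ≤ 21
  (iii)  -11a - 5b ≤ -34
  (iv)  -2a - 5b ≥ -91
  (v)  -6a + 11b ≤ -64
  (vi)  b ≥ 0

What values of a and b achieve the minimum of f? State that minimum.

Feasible corners and f = 5a - 5b:
  (1321/52, 209/26) → f = 4515/52
  (91/2, 0) → f = 455/2
  (32/3, 0) → f = 160/3

a = 32/3, b = 0, minimum f = 160/3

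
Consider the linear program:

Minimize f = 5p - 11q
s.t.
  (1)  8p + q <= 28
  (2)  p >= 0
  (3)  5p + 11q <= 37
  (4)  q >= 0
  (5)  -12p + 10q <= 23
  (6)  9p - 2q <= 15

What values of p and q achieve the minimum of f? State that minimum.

p = 9/14, q = 43/14, minimum f = -214/7

Feasible corners and f = 5p - 11q:
  (0, 0) → f = 0
  (0, 23/10) → f = -253/10
  (9/14, 43/14) → f = -214/7
  (239/109, 258/109) → f = -1643/109
  (5/3, 0) → f = 25/3

The binding constraints are 5p + 11q = 37 and -12p + 10q = 23.
Solving simultaneously gives p = 9/14, q = 43/14.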